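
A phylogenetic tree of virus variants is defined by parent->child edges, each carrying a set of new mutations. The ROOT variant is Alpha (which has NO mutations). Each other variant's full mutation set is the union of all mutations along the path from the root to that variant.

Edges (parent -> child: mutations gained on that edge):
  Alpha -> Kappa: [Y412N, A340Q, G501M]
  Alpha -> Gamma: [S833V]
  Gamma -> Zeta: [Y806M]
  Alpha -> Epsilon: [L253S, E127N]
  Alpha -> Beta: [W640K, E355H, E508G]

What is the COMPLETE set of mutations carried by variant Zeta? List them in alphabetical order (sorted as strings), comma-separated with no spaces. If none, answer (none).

At Alpha: gained [] -> total []
At Gamma: gained ['S833V'] -> total ['S833V']
At Zeta: gained ['Y806M'] -> total ['S833V', 'Y806M']

Answer: S833V,Y806M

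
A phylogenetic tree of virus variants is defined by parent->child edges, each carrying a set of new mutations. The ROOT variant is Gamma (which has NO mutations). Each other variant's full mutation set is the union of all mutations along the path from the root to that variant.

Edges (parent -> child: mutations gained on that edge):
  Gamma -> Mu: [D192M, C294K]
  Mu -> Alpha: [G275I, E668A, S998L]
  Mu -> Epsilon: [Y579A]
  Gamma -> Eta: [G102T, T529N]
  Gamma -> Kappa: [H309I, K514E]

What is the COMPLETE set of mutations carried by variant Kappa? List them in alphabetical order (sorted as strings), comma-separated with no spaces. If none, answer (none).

At Gamma: gained [] -> total []
At Kappa: gained ['H309I', 'K514E'] -> total ['H309I', 'K514E']

Answer: H309I,K514E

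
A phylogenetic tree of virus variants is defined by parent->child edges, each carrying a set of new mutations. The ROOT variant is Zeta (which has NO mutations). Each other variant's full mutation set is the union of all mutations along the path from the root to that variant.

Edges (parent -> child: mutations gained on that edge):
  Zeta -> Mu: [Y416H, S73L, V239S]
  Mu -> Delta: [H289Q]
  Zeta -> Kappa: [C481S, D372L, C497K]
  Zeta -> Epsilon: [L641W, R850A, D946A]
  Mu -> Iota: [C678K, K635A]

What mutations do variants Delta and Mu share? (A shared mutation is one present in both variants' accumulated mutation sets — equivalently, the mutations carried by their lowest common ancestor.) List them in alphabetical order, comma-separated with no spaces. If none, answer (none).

Answer: S73L,V239S,Y416H

Derivation:
Accumulating mutations along path to Delta:
  At Zeta: gained [] -> total []
  At Mu: gained ['Y416H', 'S73L', 'V239S'] -> total ['S73L', 'V239S', 'Y416H']
  At Delta: gained ['H289Q'] -> total ['H289Q', 'S73L', 'V239S', 'Y416H']
Mutations(Delta) = ['H289Q', 'S73L', 'V239S', 'Y416H']
Accumulating mutations along path to Mu:
  At Zeta: gained [] -> total []
  At Mu: gained ['Y416H', 'S73L', 'V239S'] -> total ['S73L', 'V239S', 'Y416H']
Mutations(Mu) = ['S73L', 'V239S', 'Y416H']
Intersection: ['H289Q', 'S73L', 'V239S', 'Y416H'] ∩ ['S73L', 'V239S', 'Y416H'] = ['S73L', 'V239S', 'Y416H']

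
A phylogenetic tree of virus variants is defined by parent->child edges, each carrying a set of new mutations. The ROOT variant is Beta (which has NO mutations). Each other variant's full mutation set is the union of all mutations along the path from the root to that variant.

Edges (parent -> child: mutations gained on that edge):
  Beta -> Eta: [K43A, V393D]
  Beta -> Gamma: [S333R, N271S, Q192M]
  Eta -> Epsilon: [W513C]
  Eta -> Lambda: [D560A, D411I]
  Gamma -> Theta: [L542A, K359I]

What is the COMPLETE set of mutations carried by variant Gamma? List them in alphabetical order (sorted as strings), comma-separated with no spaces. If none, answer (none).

At Beta: gained [] -> total []
At Gamma: gained ['S333R', 'N271S', 'Q192M'] -> total ['N271S', 'Q192M', 'S333R']

Answer: N271S,Q192M,S333R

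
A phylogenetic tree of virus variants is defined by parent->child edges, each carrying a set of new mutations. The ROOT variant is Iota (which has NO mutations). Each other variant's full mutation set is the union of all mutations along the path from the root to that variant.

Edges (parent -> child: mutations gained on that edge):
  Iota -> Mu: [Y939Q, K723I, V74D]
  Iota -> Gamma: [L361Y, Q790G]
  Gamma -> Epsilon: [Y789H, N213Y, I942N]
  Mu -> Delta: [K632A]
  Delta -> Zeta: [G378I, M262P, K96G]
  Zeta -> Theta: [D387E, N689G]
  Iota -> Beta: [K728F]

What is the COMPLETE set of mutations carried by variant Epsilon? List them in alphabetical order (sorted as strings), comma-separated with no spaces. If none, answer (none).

Answer: I942N,L361Y,N213Y,Q790G,Y789H

Derivation:
At Iota: gained [] -> total []
At Gamma: gained ['L361Y', 'Q790G'] -> total ['L361Y', 'Q790G']
At Epsilon: gained ['Y789H', 'N213Y', 'I942N'] -> total ['I942N', 'L361Y', 'N213Y', 'Q790G', 'Y789H']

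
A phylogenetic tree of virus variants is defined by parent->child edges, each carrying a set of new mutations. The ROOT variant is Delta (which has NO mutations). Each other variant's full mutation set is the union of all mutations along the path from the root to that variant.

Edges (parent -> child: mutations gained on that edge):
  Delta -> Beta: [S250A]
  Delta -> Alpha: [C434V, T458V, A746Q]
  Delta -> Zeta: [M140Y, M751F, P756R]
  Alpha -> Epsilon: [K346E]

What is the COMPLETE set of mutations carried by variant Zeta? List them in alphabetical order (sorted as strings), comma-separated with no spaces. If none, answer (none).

At Delta: gained [] -> total []
At Zeta: gained ['M140Y', 'M751F', 'P756R'] -> total ['M140Y', 'M751F', 'P756R']

Answer: M140Y,M751F,P756R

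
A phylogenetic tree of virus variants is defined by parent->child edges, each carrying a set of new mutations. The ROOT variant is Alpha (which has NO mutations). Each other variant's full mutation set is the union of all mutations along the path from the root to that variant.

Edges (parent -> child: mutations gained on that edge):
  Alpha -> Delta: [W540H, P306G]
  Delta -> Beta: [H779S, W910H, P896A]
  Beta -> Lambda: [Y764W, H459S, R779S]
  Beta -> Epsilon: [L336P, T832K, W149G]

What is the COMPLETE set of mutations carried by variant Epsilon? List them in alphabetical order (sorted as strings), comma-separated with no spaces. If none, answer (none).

At Alpha: gained [] -> total []
At Delta: gained ['W540H', 'P306G'] -> total ['P306G', 'W540H']
At Beta: gained ['H779S', 'W910H', 'P896A'] -> total ['H779S', 'P306G', 'P896A', 'W540H', 'W910H']
At Epsilon: gained ['L336P', 'T832K', 'W149G'] -> total ['H779S', 'L336P', 'P306G', 'P896A', 'T832K', 'W149G', 'W540H', 'W910H']

Answer: H779S,L336P,P306G,P896A,T832K,W149G,W540H,W910H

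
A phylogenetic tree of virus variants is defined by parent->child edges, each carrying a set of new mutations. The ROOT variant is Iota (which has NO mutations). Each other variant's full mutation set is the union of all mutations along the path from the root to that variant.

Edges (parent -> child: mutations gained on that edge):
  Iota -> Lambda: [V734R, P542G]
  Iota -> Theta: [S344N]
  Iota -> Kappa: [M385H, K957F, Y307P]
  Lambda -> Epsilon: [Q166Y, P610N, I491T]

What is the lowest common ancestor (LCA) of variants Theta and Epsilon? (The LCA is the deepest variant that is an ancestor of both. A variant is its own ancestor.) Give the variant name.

Path from root to Theta: Iota -> Theta
  ancestors of Theta: {Iota, Theta}
Path from root to Epsilon: Iota -> Lambda -> Epsilon
  ancestors of Epsilon: {Iota, Lambda, Epsilon}
Common ancestors: {Iota}
Walk up from Epsilon: Epsilon (not in ancestors of Theta), Lambda (not in ancestors of Theta), Iota (in ancestors of Theta)
Deepest common ancestor (LCA) = Iota

Answer: Iota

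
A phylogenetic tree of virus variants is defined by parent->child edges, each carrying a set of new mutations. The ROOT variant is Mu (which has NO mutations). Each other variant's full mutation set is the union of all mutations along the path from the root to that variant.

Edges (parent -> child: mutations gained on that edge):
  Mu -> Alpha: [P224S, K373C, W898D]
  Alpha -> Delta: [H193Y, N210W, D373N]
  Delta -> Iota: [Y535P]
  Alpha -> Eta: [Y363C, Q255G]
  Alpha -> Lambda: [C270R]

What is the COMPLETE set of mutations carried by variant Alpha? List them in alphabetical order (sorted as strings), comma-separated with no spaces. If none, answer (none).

At Mu: gained [] -> total []
At Alpha: gained ['P224S', 'K373C', 'W898D'] -> total ['K373C', 'P224S', 'W898D']

Answer: K373C,P224S,W898D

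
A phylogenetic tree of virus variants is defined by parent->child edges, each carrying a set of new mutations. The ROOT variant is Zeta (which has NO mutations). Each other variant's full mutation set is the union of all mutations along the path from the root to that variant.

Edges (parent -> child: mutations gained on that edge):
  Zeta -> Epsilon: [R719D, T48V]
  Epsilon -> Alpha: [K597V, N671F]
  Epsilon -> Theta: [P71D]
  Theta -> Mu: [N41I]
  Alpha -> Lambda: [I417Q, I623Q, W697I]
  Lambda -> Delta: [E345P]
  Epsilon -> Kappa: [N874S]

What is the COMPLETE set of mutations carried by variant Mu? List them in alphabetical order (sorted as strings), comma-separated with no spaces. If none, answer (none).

At Zeta: gained [] -> total []
At Epsilon: gained ['R719D', 'T48V'] -> total ['R719D', 'T48V']
At Theta: gained ['P71D'] -> total ['P71D', 'R719D', 'T48V']
At Mu: gained ['N41I'] -> total ['N41I', 'P71D', 'R719D', 'T48V']

Answer: N41I,P71D,R719D,T48V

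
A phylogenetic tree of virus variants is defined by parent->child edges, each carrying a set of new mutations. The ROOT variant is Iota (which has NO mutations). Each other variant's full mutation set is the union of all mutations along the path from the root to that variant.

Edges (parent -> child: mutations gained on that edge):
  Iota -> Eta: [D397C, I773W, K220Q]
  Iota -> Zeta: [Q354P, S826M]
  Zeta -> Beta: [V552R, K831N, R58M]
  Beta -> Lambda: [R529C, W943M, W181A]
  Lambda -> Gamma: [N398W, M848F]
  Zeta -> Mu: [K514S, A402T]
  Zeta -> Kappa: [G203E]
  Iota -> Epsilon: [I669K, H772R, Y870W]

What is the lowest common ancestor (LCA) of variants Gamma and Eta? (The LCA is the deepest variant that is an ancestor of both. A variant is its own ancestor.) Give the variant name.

Answer: Iota

Derivation:
Path from root to Gamma: Iota -> Zeta -> Beta -> Lambda -> Gamma
  ancestors of Gamma: {Iota, Zeta, Beta, Lambda, Gamma}
Path from root to Eta: Iota -> Eta
  ancestors of Eta: {Iota, Eta}
Common ancestors: {Iota}
Walk up from Eta: Eta (not in ancestors of Gamma), Iota (in ancestors of Gamma)
Deepest common ancestor (LCA) = Iota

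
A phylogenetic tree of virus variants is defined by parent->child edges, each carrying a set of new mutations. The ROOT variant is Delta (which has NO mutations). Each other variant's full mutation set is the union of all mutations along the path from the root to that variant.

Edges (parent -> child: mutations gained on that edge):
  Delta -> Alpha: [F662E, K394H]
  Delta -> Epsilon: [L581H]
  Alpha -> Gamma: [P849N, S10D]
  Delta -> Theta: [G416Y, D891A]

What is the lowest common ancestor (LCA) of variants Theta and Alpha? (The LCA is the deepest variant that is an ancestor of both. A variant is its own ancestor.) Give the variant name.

Answer: Delta

Derivation:
Path from root to Theta: Delta -> Theta
  ancestors of Theta: {Delta, Theta}
Path from root to Alpha: Delta -> Alpha
  ancestors of Alpha: {Delta, Alpha}
Common ancestors: {Delta}
Walk up from Alpha: Alpha (not in ancestors of Theta), Delta (in ancestors of Theta)
Deepest common ancestor (LCA) = Delta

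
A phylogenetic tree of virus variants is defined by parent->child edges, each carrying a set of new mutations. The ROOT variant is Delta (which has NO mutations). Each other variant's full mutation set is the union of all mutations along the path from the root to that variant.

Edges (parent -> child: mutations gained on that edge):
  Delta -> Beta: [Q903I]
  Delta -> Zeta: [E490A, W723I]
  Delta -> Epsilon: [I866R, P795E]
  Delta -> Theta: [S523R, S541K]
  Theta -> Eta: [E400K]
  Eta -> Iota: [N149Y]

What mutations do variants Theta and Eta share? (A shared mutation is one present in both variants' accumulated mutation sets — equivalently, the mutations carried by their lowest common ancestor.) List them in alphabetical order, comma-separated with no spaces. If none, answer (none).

Answer: S523R,S541K

Derivation:
Accumulating mutations along path to Theta:
  At Delta: gained [] -> total []
  At Theta: gained ['S523R', 'S541K'] -> total ['S523R', 'S541K']
Mutations(Theta) = ['S523R', 'S541K']
Accumulating mutations along path to Eta:
  At Delta: gained [] -> total []
  At Theta: gained ['S523R', 'S541K'] -> total ['S523R', 'S541K']
  At Eta: gained ['E400K'] -> total ['E400K', 'S523R', 'S541K']
Mutations(Eta) = ['E400K', 'S523R', 'S541K']
Intersection: ['S523R', 'S541K'] ∩ ['E400K', 'S523R', 'S541K'] = ['S523R', 'S541K']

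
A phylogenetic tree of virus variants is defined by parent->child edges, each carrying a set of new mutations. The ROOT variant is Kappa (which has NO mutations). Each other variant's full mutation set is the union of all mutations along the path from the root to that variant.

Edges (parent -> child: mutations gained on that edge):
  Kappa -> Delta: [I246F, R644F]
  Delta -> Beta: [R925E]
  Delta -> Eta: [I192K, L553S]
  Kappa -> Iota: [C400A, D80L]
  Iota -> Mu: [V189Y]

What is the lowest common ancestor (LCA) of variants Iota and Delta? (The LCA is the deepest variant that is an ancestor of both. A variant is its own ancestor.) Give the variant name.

Answer: Kappa

Derivation:
Path from root to Iota: Kappa -> Iota
  ancestors of Iota: {Kappa, Iota}
Path from root to Delta: Kappa -> Delta
  ancestors of Delta: {Kappa, Delta}
Common ancestors: {Kappa}
Walk up from Delta: Delta (not in ancestors of Iota), Kappa (in ancestors of Iota)
Deepest common ancestor (LCA) = Kappa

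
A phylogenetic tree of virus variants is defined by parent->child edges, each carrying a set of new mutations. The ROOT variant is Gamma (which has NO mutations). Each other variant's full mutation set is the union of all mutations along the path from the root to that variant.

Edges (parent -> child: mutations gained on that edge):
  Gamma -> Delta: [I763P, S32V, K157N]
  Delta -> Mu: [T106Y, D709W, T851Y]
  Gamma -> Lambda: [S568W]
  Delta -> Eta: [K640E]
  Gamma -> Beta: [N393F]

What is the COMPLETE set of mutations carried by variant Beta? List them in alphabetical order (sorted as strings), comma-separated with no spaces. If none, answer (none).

At Gamma: gained [] -> total []
At Beta: gained ['N393F'] -> total ['N393F']

Answer: N393F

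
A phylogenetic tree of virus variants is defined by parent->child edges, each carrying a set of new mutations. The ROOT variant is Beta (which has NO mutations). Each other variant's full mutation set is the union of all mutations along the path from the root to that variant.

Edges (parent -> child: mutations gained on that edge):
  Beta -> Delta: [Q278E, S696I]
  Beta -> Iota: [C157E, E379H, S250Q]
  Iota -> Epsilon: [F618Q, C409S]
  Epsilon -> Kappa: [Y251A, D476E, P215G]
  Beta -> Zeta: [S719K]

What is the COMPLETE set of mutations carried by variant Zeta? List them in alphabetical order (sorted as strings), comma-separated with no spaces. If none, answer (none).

At Beta: gained [] -> total []
At Zeta: gained ['S719K'] -> total ['S719K']

Answer: S719K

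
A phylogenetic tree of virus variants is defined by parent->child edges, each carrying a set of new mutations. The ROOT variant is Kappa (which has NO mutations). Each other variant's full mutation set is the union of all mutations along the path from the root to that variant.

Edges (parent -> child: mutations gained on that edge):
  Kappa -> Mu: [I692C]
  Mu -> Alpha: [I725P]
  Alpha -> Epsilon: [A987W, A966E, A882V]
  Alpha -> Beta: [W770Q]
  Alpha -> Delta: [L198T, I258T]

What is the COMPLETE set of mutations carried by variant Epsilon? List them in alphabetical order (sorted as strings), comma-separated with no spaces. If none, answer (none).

At Kappa: gained [] -> total []
At Mu: gained ['I692C'] -> total ['I692C']
At Alpha: gained ['I725P'] -> total ['I692C', 'I725P']
At Epsilon: gained ['A987W', 'A966E', 'A882V'] -> total ['A882V', 'A966E', 'A987W', 'I692C', 'I725P']

Answer: A882V,A966E,A987W,I692C,I725P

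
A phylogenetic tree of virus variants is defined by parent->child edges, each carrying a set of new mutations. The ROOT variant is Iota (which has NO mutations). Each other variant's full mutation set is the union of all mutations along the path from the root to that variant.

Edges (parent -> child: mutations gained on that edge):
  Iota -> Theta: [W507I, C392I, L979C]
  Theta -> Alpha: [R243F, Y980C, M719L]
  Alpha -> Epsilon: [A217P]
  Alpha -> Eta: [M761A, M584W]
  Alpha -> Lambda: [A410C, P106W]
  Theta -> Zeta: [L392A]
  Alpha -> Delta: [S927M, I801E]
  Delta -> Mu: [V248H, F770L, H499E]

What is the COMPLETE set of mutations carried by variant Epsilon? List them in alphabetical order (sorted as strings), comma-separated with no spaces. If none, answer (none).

Answer: A217P,C392I,L979C,M719L,R243F,W507I,Y980C

Derivation:
At Iota: gained [] -> total []
At Theta: gained ['W507I', 'C392I', 'L979C'] -> total ['C392I', 'L979C', 'W507I']
At Alpha: gained ['R243F', 'Y980C', 'M719L'] -> total ['C392I', 'L979C', 'M719L', 'R243F', 'W507I', 'Y980C']
At Epsilon: gained ['A217P'] -> total ['A217P', 'C392I', 'L979C', 'M719L', 'R243F', 'W507I', 'Y980C']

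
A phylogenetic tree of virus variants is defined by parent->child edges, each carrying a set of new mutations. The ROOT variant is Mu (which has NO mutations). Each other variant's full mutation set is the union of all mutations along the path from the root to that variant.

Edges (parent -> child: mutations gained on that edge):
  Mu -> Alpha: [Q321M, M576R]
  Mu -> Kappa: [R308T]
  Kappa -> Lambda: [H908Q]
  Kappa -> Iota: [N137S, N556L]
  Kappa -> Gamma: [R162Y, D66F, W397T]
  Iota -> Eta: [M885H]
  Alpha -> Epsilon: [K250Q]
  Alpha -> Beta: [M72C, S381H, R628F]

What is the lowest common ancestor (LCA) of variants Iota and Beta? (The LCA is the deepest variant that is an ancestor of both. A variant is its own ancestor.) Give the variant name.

Answer: Mu

Derivation:
Path from root to Iota: Mu -> Kappa -> Iota
  ancestors of Iota: {Mu, Kappa, Iota}
Path from root to Beta: Mu -> Alpha -> Beta
  ancestors of Beta: {Mu, Alpha, Beta}
Common ancestors: {Mu}
Walk up from Beta: Beta (not in ancestors of Iota), Alpha (not in ancestors of Iota), Mu (in ancestors of Iota)
Deepest common ancestor (LCA) = Mu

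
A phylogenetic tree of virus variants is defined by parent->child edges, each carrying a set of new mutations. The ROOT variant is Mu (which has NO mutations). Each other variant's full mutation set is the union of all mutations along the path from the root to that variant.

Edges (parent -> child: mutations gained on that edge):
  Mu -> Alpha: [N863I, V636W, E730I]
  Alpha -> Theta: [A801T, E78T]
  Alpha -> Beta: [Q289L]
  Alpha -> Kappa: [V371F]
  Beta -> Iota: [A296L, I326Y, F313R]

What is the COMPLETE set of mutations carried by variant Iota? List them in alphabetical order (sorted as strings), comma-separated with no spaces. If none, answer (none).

At Mu: gained [] -> total []
At Alpha: gained ['N863I', 'V636W', 'E730I'] -> total ['E730I', 'N863I', 'V636W']
At Beta: gained ['Q289L'] -> total ['E730I', 'N863I', 'Q289L', 'V636W']
At Iota: gained ['A296L', 'I326Y', 'F313R'] -> total ['A296L', 'E730I', 'F313R', 'I326Y', 'N863I', 'Q289L', 'V636W']

Answer: A296L,E730I,F313R,I326Y,N863I,Q289L,V636W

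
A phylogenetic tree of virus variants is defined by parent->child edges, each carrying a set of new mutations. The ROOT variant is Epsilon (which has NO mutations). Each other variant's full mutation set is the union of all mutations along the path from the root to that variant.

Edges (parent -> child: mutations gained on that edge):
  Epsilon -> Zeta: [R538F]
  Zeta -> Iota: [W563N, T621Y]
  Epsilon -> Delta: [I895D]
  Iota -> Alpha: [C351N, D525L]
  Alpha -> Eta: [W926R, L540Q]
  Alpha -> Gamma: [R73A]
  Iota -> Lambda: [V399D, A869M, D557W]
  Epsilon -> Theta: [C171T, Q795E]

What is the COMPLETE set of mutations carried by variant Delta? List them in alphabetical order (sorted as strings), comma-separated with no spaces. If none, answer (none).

Answer: I895D

Derivation:
At Epsilon: gained [] -> total []
At Delta: gained ['I895D'] -> total ['I895D']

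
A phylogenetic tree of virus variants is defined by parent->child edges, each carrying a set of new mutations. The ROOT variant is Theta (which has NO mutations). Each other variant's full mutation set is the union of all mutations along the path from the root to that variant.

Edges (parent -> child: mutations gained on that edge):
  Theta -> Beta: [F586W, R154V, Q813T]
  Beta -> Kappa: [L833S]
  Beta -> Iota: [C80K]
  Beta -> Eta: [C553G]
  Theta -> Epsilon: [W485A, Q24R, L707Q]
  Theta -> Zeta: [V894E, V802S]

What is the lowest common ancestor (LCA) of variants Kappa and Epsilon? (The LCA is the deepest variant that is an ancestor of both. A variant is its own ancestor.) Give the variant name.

Answer: Theta

Derivation:
Path from root to Kappa: Theta -> Beta -> Kappa
  ancestors of Kappa: {Theta, Beta, Kappa}
Path from root to Epsilon: Theta -> Epsilon
  ancestors of Epsilon: {Theta, Epsilon}
Common ancestors: {Theta}
Walk up from Epsilon: Epsilon (not in ancestors of Kappa), Theta (in ancestors of Kappa)
Deepest common ancestor (LCA) = Theta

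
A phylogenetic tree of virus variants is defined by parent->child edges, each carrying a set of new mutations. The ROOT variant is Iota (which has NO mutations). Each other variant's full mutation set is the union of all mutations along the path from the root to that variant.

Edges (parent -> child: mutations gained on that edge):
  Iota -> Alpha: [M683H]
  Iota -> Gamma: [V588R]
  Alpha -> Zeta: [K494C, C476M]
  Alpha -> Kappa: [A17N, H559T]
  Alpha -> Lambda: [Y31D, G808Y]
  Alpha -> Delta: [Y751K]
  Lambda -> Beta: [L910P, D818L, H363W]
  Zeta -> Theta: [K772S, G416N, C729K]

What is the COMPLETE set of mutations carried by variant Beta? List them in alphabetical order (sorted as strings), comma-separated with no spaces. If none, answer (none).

Answer: D818L,G808Y,H363W,L910P,M683H,Y31D

Derivation:
At Iota: gained [] -> total []
At Alpha: gained ['M683H'] -> total ['M683H']
At Lambda: gained ['Y31D', 'G808Y'] -> total ['G808Y', 'M683H', 'Y31D']
At Beta: gained ['L910P', 'D818L', 'H363W'] -> total ['D818L', 'G808Y', 'H363W', 'L910P', 'M683H', 'Y31D']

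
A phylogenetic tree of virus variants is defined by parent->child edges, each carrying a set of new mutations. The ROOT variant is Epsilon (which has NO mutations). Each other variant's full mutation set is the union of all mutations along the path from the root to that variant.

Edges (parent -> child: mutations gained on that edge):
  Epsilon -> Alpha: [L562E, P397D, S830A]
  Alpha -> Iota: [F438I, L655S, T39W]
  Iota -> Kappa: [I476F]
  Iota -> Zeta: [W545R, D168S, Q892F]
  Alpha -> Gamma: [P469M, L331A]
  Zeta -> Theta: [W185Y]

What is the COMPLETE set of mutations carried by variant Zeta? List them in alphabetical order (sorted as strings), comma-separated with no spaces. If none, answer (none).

At Epsilon: gained [] -> total []
At Alpha: gained ['L562E', 'P397D', 'S830A'] -> total ['L562E', 'P397D', 'S830A']
At Iota: gained ['F438I', 'L655S', 'T39W'] -> total ['F438I', 'L562E', 'L655S', 'P397D', 'S830A', 'T39W']
At Zeta: gained ['W545R', 'D168S', 'Q892F'] -> total ['D168S', 'F438I', 'L562E', 'L655S', 'P397D', 'Q892F', 'S830A', 'T39W', 'W545R']

Answer: D168S,F438I,L562E,L655S,P397D,Q892F,S830A,T39W,W545R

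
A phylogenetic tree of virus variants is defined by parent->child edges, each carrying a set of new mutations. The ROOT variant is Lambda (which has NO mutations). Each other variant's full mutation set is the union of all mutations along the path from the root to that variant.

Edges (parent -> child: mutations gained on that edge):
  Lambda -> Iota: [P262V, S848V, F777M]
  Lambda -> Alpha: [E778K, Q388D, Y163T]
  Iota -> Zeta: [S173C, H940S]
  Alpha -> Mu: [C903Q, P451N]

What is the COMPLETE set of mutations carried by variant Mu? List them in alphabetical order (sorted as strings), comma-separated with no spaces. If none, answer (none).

At Lambda: gained [] -> total []
At Alpha: gained ['E778K', 'Q388D', 'Y163T'] -> total ['E778K', 'Q388D', 'Y163T']
At Mu: gained ['C903Q', 'P451N'] -> total ['C903Q', 'E778K', 'P451N', 'Q388D', 'Y163T']

Answer: C903Q,E778K,P451N,Q388D,Y163T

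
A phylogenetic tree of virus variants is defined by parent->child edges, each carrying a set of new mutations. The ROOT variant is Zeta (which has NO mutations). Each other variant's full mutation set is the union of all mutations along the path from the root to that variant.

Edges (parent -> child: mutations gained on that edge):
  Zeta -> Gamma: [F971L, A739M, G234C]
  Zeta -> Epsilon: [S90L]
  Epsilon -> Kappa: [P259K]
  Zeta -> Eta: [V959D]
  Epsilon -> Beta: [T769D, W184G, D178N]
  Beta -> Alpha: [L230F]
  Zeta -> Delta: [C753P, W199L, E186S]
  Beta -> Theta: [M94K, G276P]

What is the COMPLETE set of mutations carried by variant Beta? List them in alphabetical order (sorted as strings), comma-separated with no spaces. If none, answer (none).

Answer: D178N,S90L,T769D,W184G

Derivation:
At Zeta: gained [] -> total []
At Epsilon: gained ['S90L'] -> total ['S90L']
At Beta: gained ['T769D', 'W184G', 'D178N'] -> total ['D178N', 'S90L', 'T769D', 'W184G']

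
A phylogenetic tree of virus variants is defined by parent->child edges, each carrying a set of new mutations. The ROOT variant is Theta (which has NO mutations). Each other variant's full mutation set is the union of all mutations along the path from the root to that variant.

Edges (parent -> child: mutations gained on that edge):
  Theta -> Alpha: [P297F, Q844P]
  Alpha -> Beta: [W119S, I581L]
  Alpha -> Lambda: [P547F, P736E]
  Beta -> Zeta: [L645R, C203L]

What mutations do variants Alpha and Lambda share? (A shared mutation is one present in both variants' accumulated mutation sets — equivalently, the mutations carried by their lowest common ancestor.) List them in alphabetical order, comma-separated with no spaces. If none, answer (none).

Answer: P297F,Q844P

Derivation:
Accumulating mutations along path to Alpha:
  At Theta: gained [] -> total []
  At Alpha: gained ['P297F', 'Q844P'] -> total ['P297F', 'Q844P']
Mutations(Alpha) = ['P297F', 'Q844P']
Accumulating mutations along path to Lambda:
  At Theta: gained [] -> total []
  At Alpha: gained ['P297F', 'Q844P'] -> total ['P297F', 'Q844P']
  At Lambda: gained ['P547F', 'P736E'] -> total ['P297F', 'P547F', 'P736E', 'Q844P']
Mutations(Lambda) = ['P297F', 'P547F', 'P736E', 'Q844P']
Intersection: ['P297F', 'Q844P'] ∩ ['P297F', 'P547F', 'P736E', 'Q844P'] = ['P297F', 'Q844P']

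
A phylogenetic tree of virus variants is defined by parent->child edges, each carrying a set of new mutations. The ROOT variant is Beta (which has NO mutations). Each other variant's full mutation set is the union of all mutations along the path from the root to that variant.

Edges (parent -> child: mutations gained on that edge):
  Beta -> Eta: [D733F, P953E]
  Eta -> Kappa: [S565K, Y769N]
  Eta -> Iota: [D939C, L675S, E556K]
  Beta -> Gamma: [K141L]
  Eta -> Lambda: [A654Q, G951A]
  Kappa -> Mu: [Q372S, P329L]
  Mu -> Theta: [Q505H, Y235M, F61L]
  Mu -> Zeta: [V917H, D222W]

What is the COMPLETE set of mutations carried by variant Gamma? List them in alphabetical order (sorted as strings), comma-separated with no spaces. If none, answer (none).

At Beta: gained [] -> total []
At Gamma: gained ['K141L'] -> total ['K141L']

Answer: K141L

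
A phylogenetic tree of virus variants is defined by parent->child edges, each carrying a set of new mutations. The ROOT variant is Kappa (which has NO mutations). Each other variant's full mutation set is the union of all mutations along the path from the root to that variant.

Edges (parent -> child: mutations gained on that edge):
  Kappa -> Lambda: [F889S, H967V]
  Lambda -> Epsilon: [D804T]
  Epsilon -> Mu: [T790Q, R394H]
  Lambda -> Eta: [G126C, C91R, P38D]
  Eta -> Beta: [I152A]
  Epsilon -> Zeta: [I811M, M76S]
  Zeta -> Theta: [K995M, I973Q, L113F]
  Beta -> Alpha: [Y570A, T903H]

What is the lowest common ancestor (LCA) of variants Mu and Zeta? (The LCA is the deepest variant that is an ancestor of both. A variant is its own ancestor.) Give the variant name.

Answer: Epsilon

Derivation:
Path from root to Mu: Kappa -> Lambda -> Epsilon -> Mu
  ancestors of Mu: {Kappa, Lambda, Epsilon, Mu}
Path from root to Zeta: Kappa -> Lambda -> Epsilon -> Zeta
  ancestors of Zeta: {Kappa, Lambda, Epsilon, Zeta}
Common ancestors: {Kappa, Lambda, Epsilon}
Walk up from Zeta: Zeta (not in ancestors of Mu), Epsilon (in ancestors of Mu), Lambda (in ancestors of Mu), Kappa (in ancestors of Mu)
Deepest common ancestor (LCA) = Epsilon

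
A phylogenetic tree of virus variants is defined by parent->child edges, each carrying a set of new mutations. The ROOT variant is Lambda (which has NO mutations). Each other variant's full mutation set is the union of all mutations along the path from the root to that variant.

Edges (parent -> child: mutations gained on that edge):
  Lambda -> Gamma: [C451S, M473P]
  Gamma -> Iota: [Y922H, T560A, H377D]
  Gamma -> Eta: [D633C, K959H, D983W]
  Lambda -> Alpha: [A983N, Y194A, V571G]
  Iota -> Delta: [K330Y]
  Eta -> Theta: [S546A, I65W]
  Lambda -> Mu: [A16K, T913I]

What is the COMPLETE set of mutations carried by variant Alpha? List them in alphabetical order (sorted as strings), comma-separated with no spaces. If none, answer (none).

At Lambda: gained [] -> total []
At Alpha: gained ['A983N', 'Y194A', 'V571G'] -> total ['A983N', 'V571G', 'Y194A']

Answer: A983N,V571G,Y194A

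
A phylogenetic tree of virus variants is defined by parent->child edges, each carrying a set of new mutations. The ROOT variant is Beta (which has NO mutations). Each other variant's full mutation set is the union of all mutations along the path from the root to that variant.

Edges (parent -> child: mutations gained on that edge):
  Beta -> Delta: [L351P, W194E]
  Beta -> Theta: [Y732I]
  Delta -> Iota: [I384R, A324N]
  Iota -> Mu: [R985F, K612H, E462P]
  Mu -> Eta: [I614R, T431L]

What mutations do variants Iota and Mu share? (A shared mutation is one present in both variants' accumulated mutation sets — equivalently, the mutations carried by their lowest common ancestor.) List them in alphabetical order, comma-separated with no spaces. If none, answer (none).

Answer: A324N,I384R,L351P,W194E

Derivation:
Accumulating mutations along path to Iota:
  At Beta: gained [] -> total []
  At Delta: gained ['L351P', 'W194E'] -> total ['L351P', 'W194E']
  At Iota: gained ['I384R', 'A324N'] -> total ['A324N', 'I384R', 'L351P', 'W194E']
Mutations(Iota) = ['A324N', 'I384R', 'L351P', 'W194E']
Accumulating mutations along path to Mu:
  At Beta: gained [] -> total []
  At Delta: gained ['L351P', 'W194E'] -> total ['L351P', 'W194E']
  At Iota: gained ['I384R', 'A324N'] -> total ['A324N', 'I384R', 'L351P', 'W194E']
  At Mu: gained ['R985F', 'K612H', 'E462P'] -> total ['A324N', 'E462P', 'I384R', 'K612H', 'L351P', 'R985F', 'W194E']
Mutations(Mu) = ['A324N', 'E462P', 'I384R', 'K612H', 'L351P', 'R985F', 'W194E']
Intersection: ['A324N', 'I384R', 'L351P', 'W194E'] ∩ ['A324N', 'E462P', 'I384R', 'K612H', 'L351P', 'R985F', 'W194E'] = ['A324N', 'I384R', 'L351P', 'W194E']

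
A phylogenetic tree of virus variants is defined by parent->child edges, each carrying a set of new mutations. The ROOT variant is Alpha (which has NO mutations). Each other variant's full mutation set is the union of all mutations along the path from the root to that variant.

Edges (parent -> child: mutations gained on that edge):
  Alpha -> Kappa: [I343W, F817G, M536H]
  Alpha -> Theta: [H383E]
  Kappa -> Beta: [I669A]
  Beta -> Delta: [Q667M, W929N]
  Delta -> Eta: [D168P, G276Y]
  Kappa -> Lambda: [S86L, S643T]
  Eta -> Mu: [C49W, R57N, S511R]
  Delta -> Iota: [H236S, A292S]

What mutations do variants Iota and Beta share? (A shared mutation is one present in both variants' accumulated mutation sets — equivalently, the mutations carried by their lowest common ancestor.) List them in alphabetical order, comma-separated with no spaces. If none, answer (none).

Accumulating mutations along path to Iota:
  At Alpha: gained [] -> total []
  At Kappa: gained ['I343W', 'F817G', 'M536H'] -> total ['F817G', 'I343W', 'M536H']
  At Beta: gained ['I669A'] -> total ['F817G', 'I343W', 'I669A', 'M536H']
  At Delta: gained ['Q667M', 'W929N'] -> total ['F817G', 'I343W', 'I669A', 'M536H', 'Q667M', 'W929N']
  At Iota: gained ['H236S', 'A292S'] -> total ['A292S', 'F817G', 'H236S', 'I343W', 'I669A', 'M536H', 'Q667M', 'W929N']
Mutations(Iota) = ['A292S', 'F817G', 'H236S', 'I343W', 'I669A', 'M536H', 'Q667M', 'W929N']
Accumulating mutations along path to Beta:
  At Alpha: gained [] -> total []
  At Kappa: gained ['I343W', 'F817G', 'M536H'] -> total ['F817G', 'I343W', 'M536H']
  At Beta: gained ['I669A'] -> total ['F817G', 'I343W', 'I669A', 'M536H']
Mutations(Beta) = ['F817G', 'I343W', 'I669A', 'M536H']
Intersection: ['A292S', 'F817G', 'H236S', 'I343W', 'I669A', 'M536H', 'Q667M', 'W929N'] ∩ ['F817G', 'I343W', 'I669A', 'M536H'] = ['F817G', 'I343W', 'I669A', 'M536H']

Answer: F817G,I343W,I669A,M536H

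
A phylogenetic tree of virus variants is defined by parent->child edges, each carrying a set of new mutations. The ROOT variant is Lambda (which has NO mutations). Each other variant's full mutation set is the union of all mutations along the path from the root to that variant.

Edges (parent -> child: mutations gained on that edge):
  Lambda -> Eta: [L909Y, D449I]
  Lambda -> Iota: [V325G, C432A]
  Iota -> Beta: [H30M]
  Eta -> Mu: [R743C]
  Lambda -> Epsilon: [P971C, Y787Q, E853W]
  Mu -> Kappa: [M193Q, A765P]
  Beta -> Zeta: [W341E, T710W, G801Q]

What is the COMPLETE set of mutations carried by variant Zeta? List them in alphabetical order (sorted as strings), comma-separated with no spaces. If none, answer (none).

At Lambda: gained [] -> total []
At Iota: gained ['V325G', 'C432A'] -> total ['C432A', 'V325G']
At Beta: gained ['H30M'] -> total ['C432A', 'H30M', 'V325G']
At Zeta: gained ['W341E', 'T710W', 'G801Q'] -> total ['C432A', 'G801Q', 'H30M', 'T710W', 'V325G', 'W341E']

Answer: C432A,G801Q,H30M,T710W,V325G,W341E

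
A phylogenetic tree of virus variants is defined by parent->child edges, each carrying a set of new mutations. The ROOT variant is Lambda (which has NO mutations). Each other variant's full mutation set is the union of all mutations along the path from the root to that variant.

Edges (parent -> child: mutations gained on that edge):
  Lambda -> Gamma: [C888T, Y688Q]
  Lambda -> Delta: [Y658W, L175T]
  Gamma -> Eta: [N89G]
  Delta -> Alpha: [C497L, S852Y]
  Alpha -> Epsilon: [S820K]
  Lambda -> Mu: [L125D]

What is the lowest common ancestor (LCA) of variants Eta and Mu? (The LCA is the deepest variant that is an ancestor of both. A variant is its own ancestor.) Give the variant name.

Answer: Lambda

Derivation:
Path from root to Eta: Lambda -> Gamma -> Eta
  ancestors of Eta: {Lambda, Gamma, Eta}
Path from root to Mu: Lambda -> Mu
  ancestors of Mu: {Lambda, Mu}
Common ancestors: {Lambda}
Walk up from Mu: Mu (not in ancestors of Eta), Lambda (in ancestors of Eta)
Deepest common ancestor (LCA) = Lambda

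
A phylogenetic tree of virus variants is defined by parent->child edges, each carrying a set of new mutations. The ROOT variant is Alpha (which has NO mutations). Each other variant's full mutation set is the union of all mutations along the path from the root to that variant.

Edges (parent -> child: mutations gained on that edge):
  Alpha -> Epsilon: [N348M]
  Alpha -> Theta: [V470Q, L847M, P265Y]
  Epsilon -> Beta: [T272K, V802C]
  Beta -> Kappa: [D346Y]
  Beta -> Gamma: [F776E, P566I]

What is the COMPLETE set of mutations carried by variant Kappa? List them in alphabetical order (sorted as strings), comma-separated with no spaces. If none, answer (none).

At Alpha: gained [] -> total []
At Epsilon: gained ['N348M'] -> total ['N348M']
At Beta: gained ['T272K', 'V802C'] -> total ['N348M', 'T272K', 'V802C']
At Kappa: gained ['D346Y'] -> total ['D346Y', 'N348M', 'T272K', 'V802C']

Answer: D346Y,N348M,T272K,V802C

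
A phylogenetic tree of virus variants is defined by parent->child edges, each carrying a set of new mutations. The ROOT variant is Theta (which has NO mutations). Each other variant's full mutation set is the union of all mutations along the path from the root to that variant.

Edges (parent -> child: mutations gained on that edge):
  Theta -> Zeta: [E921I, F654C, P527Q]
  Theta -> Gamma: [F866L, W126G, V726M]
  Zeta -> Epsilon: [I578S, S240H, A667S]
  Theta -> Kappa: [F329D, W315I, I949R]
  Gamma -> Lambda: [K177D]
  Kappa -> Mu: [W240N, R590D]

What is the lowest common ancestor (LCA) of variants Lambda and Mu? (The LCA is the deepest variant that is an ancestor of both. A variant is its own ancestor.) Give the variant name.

Answer: Theta

Derivation:
Path from root to Lambda: Theta -> Gamma -> Lambda
  ancestors of Lambda: {Theta, Gamma, Lambda}
Path from root to Mu: Theta -> Kappa -> Mu
  ancestors of Mu: {Theta, Kappa, Mu}
Common ancestors: {Theta}
Walk up from Mu: Mu (not in ancestors of Lambda), Kappa (not in ancestors of Lambda), Theta (in ancestors of Lambda)
Deepest common ancestor (LCA) = Theta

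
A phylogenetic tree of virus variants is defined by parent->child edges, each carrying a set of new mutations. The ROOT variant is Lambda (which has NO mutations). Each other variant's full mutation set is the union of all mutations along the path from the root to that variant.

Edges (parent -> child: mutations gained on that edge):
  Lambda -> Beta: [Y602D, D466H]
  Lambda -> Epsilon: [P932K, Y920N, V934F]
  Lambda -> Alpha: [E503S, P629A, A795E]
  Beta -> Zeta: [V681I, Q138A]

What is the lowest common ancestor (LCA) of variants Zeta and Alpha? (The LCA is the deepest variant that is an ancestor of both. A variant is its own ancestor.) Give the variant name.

Answer: Lambda

Derivation:
Path from root to Zeta: Lambda -> Beta -> Zeta
  ancestors of Zeta: {Lambda, Beta, Zeta}
Path from root to Alpha: Lambda -> Alpha
  ancestors of Alpha: {Lambda, Alpha}
Common ancestors: {Lambda}
Walk up from Alpha: Alpha (not in ancestors of Zeta), Lambda (in ancestors of Zeta)
Deepest common ancestor (LCA) = Lambda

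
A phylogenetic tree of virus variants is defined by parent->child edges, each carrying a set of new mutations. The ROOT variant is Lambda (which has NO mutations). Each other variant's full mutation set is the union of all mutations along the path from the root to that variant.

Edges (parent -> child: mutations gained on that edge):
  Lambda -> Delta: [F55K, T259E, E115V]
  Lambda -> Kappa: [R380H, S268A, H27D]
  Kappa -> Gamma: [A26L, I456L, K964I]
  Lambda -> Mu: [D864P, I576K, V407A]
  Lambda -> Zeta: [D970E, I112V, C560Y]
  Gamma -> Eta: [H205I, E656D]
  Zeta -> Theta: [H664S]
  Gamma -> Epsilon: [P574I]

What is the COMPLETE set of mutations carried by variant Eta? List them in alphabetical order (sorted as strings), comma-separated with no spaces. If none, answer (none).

At Lambda: gained [] -> total []
At Kappa: gained ['R380H', 'S268A', 'H27D'] -> total ['H27D', 'R380H', 'S268A']
At Gamma: gained ['A26L', 'I456L', 'K964I'] -> total ['A26L', 'H27D', 'I456L', 'K964I', 'R380H', 'S268A']
At Eta: gained ['H205I', 'E656D'] -> total ['A26L', 'E656D', 'H205I', 'H27D', 'I456L', 'K964I', 'R380H', 'S268A']

Answer: A26L,E656D,H205I,H27D,I456L,K964I,R380H,S268A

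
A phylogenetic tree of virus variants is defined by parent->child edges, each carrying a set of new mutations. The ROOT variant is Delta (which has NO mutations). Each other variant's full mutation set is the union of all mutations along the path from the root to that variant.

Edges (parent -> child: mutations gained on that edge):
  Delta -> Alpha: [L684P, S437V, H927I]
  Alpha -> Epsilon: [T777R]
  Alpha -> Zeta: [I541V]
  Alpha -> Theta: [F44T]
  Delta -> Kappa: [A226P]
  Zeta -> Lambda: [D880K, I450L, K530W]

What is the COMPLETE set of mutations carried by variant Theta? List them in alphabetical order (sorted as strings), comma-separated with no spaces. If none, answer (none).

At Delta: gained [] -> total []
At Alpha: gained ['L684P', 'S437V', 'H927I'] -> total ['H927I', 'L684P', 'S437V']
At Theta: gained ['F44T'] -> total ['F44T', 'H927I', 'L684P', 'S437V']

Answer: F44T,H927I,L684P,S437V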